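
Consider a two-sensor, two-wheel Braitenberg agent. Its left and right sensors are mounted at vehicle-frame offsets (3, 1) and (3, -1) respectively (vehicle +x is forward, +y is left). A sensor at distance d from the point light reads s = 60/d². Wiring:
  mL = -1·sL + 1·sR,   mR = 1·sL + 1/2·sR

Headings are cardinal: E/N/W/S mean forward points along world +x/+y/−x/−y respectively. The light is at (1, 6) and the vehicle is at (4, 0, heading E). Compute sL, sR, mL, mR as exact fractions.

left sensor world pos  = (7, 1); dL² = 61
right sensor world pos = (7, -1); dR² = 85
sL = 60/61 = 60/61
sR = 60/85 = 12/17
mL = -1·sL + 1·sR = -288/1037
mR = 1·sL + 1/2·sR = 1386/1037

60/61 12/17 -288/1037 1386/1037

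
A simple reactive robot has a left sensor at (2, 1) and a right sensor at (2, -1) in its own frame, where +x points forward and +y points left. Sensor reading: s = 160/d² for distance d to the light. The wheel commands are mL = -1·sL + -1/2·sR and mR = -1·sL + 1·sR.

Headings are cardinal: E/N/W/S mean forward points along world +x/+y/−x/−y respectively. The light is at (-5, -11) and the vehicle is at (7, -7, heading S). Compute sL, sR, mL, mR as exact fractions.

left sensor world pos  = (8, -9); dL² = 173
right sensor world pos = (6, -9); dR² = 125
sL = 160/173 = 160/173
sR = 160/125 = 32/25
mL = -1·sL + -1/2·sR = -6768/4325
mR = -1·sL + 1·sR = 1536/4325

160/173 32/25 -6768/4325 1536/4325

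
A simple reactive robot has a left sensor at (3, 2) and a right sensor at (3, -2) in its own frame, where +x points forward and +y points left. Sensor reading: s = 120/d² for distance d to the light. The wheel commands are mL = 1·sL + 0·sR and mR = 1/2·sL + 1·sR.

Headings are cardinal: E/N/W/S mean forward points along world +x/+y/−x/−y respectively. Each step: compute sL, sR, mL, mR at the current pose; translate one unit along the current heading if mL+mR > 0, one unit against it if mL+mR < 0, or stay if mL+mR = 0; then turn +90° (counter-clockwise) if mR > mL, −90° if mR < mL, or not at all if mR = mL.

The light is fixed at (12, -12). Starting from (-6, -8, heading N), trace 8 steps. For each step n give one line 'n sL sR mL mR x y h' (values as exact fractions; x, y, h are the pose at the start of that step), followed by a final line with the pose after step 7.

0 120/449 24/61 120/449 14436/27389 -6 -8 N
1 4/15 12/49 4/15 278/735 -6 -7 W
2 120/293 24/89 120/293 12372/26077 -7 -7 S
3 30/73 6/13 30/73 633/949 -7 -8 E
4 120/449 24/61 120/449 14436/27389 -6 -8 N
5 4/15 12/49 4/15 278/735 -6 -7 W
6 120/293 24/89 120/293 12372/26077 -7 -7 S
7 30/73 6/13 30/73 633/949 -7 -8 E
final -6 -8 N

n=0: pose=(-6,-8,N); sL=120/449, sR=24/61; mL=120/449, mR=14436/27389; mL+mR=21756/27389 → advance +1; mR−mL=7116/27389 → turn +1·90°
n=1: pose=(-6,-7,W); sL=4/15, sR=12/49; mL=4/15, mR=278/735; mL+mR=158/245 → advance +1; mR−mL=82/735 → turn +1·90°
n=2: pose=(-7,-7,S); sL=120/293, sR=24/89; mL=120/293, mR=12372/26077; mL+mR=23052/26077 → advance +1; mR−mL=1692/26077 → turn +1·90°
n=3: pose=(-7,-8,E); sL=30/73, sR=6/13; mL=30/73, mR=633/949; mL+mR=1023/949 → advance +1; mR−mL=243/949 → turn +1·90°
n=4: pose=(-6,-8,N); sL=120/449, sR=24/61; mL=120/449, mR=14436/27389; mL+mR=21756/27389 → advance +1; mR−mL=7116/27389 → turn +1·90°
n=5: pose=(-6,-7,W); sL=4/15, sR=12/49; mL=4/15, mR=278/735; mL+mR=158/245 → advance +1; mR−mL=82/735 → turn +1·90°
n=6: pose=(-7,-7,S); sL=120/293, sR=24/89; mL=120/293, mR=12372/26077; mL+mR=23052/26077 → advance +1; mR−mL=1692/26077 → turn +1·90°
n=7: pose=(-7,-8,E); sL=30/73, sR=6/13; mL=30/73, mR=633/949; mL+mR=1023/949 → advance +1; mR−mL=243/949 → turn +1·90°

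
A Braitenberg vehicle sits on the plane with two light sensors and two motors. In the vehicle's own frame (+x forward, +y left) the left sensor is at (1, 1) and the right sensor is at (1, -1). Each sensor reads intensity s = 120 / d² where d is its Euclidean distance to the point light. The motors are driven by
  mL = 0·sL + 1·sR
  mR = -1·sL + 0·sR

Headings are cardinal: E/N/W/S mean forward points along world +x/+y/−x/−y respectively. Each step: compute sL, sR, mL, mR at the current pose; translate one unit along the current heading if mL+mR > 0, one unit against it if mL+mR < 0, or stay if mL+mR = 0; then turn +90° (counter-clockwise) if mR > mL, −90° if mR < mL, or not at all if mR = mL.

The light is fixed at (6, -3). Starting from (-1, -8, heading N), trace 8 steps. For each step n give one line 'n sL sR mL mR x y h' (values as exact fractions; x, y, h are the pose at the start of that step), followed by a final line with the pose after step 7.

0 3/2 30/13 30/13 -3/2 -1 -8 N
1 8/3 120/61 120/61 -8/3 -1 -7 E
2 60/37 60/53 60/53 -60/37 -2 -7 S
3 120/97 24/17 24/17 -120/97 -2 -6 W
4 15/13 30/17 30/17 -15/13 -3 -6 N
5 24/13 120/73 120/73 -24/13 -3 -5 E
6 4/3 12/13 12/13 -4/3 -4 -5 S
7 24/25 120/121 120/121 -24/25 -4 -4 W
final -5 -4 N

n=0: pose=(-1,-8,N); sL=3/2, sR=30/13; mL=30/13, mR=-3/2; mL+mR=21/26 → advance +1; mR−mL=-99/26 → turn -1·90°
n=1: pose=(-1,-7,E); sL=8/3, sR=120/61; mL=120/61, mR=-8/3; mL+mR=-128/183 → advance -1; mR−mL=-848/183 → turn -1·90°
n=2: pose=(-2,-7,S); sL=60/37, sR=60/53; mL=60/53, mR=-60/37; mL+mR=-960/1961 → advance -1; mR−mL=-5400/1961 → turn -1·90°
n=3: pose=(-2,-6,W); sL=120/97, sR=24/17; mL=24/17, mR=-120/97; mL+mR=288/1649 → advance +1; mR−mL=-4368/1649 → turn -1·90°
n=4: pose=(-3,-6,N); sL=15/13, sR=30/17; mL=30/17, mR=-15/13; mL+mR=135/221 → advance +1; mR−mL=-645/221 → turn -1·90°
n=5: pose=(-3,-5,E); sL=24/13, sR=120/73; mL=120/73, mR=-24/13; mL+mR=-192/949 → advance -1; mR−mL=-3312/949 → turn -1·90°
n=6: pose=(-4,-5,S); sL=4/3, sR=12/13; mL=12/13, mR=-4/3; mL+mR=-16/39 → advance -1; mR−mL=-88/39 → turn -1·90°
n=7: pose=(-4,-4,W); sL=24/25, sR=120/121; mL=120/121, mR=-24/25; mL+mR=96/3025 → advance +1; mR−mL=-5904/3025 → turn -1·90°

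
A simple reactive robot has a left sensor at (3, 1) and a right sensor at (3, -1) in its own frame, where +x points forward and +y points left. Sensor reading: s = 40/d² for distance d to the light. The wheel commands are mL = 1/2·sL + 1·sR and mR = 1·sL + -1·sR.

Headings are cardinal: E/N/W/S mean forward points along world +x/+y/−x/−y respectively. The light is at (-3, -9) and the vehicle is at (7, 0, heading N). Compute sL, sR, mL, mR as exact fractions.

left sensor world pos  = (6, 3); dL² = 225
right sensor world pos = (8, 3); dR² = 265
sL = 40/225 = 8/45
sR = 40/265 = 8/53
mL = 1/2·sL + 1·sR = 572/2385
mR = 1·sL + -1·sR = 64/2385

8/45 8/53 572/2385 64/2385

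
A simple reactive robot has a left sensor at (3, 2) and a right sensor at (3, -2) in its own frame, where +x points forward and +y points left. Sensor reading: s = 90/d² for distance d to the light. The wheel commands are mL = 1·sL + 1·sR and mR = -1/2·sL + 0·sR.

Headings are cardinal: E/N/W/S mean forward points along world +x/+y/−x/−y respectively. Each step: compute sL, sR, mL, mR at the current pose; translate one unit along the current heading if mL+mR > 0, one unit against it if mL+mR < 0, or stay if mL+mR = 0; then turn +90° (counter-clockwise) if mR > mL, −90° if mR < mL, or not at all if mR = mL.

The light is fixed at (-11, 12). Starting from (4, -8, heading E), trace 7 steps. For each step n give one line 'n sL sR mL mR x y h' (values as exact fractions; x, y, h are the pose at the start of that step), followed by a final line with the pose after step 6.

n=0: pose=(4,-8,E); sL=5/36, sR=45/404; mL=455/1818, mR=-5/72; mL+mR=1315/7272 → advance +1; mR−mL=-775/2424 → turn -1·90°
n=1: pose=(5,-8,S); sL=90/853, sR=18/145; mL=28404/123685, mR=-45/853; mL+mR=21879/123685 → advance +1; mR−mL=-34929/123685 → turn -1·90°
n=2: pose=(5,-9,W); sL=45/349, sR=9/53; mL=5526/18497, mR=-45/698; mL+mR=8667/36994 → advance +1; mR−mL=-13437/36994 → turn -1·90°
n=3: pose=(4,-9,N); sL=90/493, sR=90/613; mL=99540/302209, mR=-45/493; mL+mR=71955/302209 → advance +1; mR−mL=-127125/302209 → turn -1·90°
n=4: pose=(4,-8,E); sL=5/36, sR=45/404; mL=455/1818, mR=-5/72; mL+mR=1315/7272 → advance +1; mR−mL=-775/2424 → turn -1·90°
n=5: pose=(5,-8,S); sL=90/853, sR=18/145; mL=28404/123685, mR=-45/853; mL+mR=21879/123685 → advance +1; mR−mL=-34929/123685 → turn -1·90°
n=6: pose=(5,-9,W); sL=45/349, sR=9/53; mL=5526/18497, mR=-45/698; mL+mR=8667/36994 → advance +1; mR−mL=-13437/36994 → turn -1·90°

0 5/36 45/404 455/1818 -5/72 4 -8 E
1 90/853 18/145 28404/123685 -45/853 5 -8 S
2 45/349 9/53 5526/18497 -45/698 5 -9 W
3 90/493 90/613 99540/302209 -45/493 4 -9 N
4 5/36 45/404 455/1818 -5/72 4 -8 E
5 90/853 18/145 28404/123685 -45/853 5 -8 S
6 45/349 9/53 5526/18497 -45/698 5 -9 W
final 4 -9 N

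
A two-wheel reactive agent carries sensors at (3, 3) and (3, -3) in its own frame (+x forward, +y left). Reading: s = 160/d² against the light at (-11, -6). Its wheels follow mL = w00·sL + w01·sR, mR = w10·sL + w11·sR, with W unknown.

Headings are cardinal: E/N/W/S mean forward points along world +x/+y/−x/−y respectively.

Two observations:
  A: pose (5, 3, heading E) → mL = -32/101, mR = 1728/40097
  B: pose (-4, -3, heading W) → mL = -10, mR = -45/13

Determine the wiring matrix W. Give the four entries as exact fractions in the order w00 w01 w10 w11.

obs A: pose=(5,3,E) → sL=32/101, sR=160/397, mL=-32/101, mR=1728/40097
obs B: pose=(-4,-3,W) → sL=10, sR=40/13, mL=-10, mR=-45/13
sensor matrix S = [[32/101, 160/397], [10, 40/13]]; det S = -1592640/521261
solve [mL_A; mL_B] = S·[w00; w01] and [mR_A; mR_B] = S·[w10; w11]:
  w00 = -1, w01 = 0, w10 = -1/2, w11 = 1/2

-1 0 -1/2 1/2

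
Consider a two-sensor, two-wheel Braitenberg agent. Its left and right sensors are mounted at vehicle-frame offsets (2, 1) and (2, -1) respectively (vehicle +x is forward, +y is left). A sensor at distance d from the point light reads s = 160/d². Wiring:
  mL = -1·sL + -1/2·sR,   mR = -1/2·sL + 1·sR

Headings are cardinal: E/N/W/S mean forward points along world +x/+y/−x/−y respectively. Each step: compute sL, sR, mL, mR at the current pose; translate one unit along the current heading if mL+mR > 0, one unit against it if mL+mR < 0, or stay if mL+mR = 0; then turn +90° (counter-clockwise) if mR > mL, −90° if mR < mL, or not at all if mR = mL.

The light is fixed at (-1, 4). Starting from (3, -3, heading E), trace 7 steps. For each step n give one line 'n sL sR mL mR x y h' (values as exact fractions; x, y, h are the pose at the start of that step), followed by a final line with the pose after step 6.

n=0: pose=(3,-3,E); sL=20/9, sR=8/5; mL=-136/45, mR=22/45; mL+mR=-38/15 → advance -1; mR−mL=158/45 → turn +1·90°
n=1: pose=(2,-3,N); sL=160/29, sR=160/41; mL=-8880/1189, mR=1360/1189; mL+mR=-7520/1189 → advance -1; mR−mL=10240/1189 → turn +1·90°
n=2: pose=(2,-4,W); sL=80/41, sR=16/5; mL=-728/205, mR=456/205; mL+mR=-272/205 → advance -1; mR−mL=1184/205 → turn +1·90°
n=3: pose=(3,-4,S); sL=32/25, sR=160/109; mL=-5488/2725, mR=2256/2725; mL+mR=-3232/2725 → advance -1; mR−mL=7744/2725 → turn +1·90°
n=4: pose=(3,-3,E); sL=20/9, sR=8/5; mL=-136/45, mR=22/45; mL+mR=-38/15 → advance -1; mR−mL=158/45 → turn +1·90°
n=5: pose=(2,-3,N); sL=160/29, sR=160/41; mL=-8880/1189, mR=1360/1189; mL+mR=-7520/1189 → advance -1; mR−mL=10240/1189 → turn +1·90°
n=6: pose=(2,-4,W); sL=80/41, sR=16/5; mL=-728/205, mR=456/205; mL+mR=-272/205 → advance -1; mR−mL=1184/205 → turn +1·90°

0 20/9 8/5 -136/45 22/45 3 -3 E
1 160/29 160/41 -8880/1189 1360/1189 2 -3 N
2 80/41 16/5 -728/205 456/205 2 -4 W
3 32/25 160/109 -5488/2725 2256/2725 3 -4 S
4 20/9 8/5 -136/45 22/45 3 -3 E
5 160/29 160/41 -8880/1189 1360/1189 2 -3 N
6 80/41 16/5 -728/205 456/205 2 -4 W
final 3 -4 S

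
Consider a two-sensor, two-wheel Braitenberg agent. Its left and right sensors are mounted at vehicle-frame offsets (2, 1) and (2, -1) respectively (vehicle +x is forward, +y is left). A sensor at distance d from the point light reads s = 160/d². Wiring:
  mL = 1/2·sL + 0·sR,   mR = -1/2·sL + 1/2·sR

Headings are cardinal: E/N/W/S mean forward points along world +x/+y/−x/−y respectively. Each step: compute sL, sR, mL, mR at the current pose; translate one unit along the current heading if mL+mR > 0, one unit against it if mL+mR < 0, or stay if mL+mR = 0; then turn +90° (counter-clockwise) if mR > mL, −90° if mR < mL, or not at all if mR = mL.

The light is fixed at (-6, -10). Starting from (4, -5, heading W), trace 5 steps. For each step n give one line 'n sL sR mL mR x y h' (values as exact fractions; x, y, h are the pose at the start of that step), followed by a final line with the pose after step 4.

0 2 8/5 1 -1/5 4 -5 W
1 160/113 160/149 80/113 -2880/16837 3 -5 N
2 16/17 80/73 8/17 96/1241 3 -4 E
3 160/137 160/97 80/137 3200/13289 4 -4 S
4 2 8/5 1 -1/5 4 -5 W
final 3 -5 N

n=0: pose=(4,-5,W); sL=2, sR=8/5; mL=1, mR=-1/5; mL+mR=4/5 → advance +1; mR−mL=-6/5 → turn -1·90°
n=1: pose=(3,-5,N); sL=160/113, sR=160/149; mL=80/113, mR=-2880/16837; mL+mR=80/149 → advance +1; mR−mL=-14800/16837 → turn -1·90°
n=2: pose=(3,-4,E); sL=16/17, sR=80/73; mL=8/17, mR=96/1241; mL+mR=40/73 → advance +1; mR−mL=-488/1241 → turn -1·90°
n=3: pose=(4,-4,S); sL=160/137, sR=160/97; mL=80/137, mR=3200/13289; mL+mR=80/97 → advance +1; mR−mL=-4560/13289 → turn -1·90°
n=4: pose=(4,-5,W); sL=2, sR=8/5; mL=1, mR=-1/5; mL+mR=4/5 → advance +1; mR−mL=-6/5 → turn -1·90°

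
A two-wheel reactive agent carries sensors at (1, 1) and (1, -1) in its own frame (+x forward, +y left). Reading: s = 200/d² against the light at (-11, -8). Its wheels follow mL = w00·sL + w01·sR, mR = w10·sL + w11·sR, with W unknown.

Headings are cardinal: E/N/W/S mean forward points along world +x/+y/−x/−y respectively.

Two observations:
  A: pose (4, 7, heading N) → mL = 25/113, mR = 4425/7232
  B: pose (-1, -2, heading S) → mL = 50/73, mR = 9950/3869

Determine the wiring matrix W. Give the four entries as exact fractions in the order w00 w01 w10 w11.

1/2 0 1/2 1

obs A: pose=(4,7,N) → sL=50/113, sR=25/64, mL=25/113, mR=4425/7232
obs B: pose=(-1,-2,S) → sL=100/73, sR=100/53, mL=50/73, mR=9950/3869
sensor matrix S = [[50/113, 25/64], [100/73, 100/53]]; det S = 2096875/6995152
solve [mL_A; mL_B] = S·[w00; w01] and [mR_A; mR_B] = S·[w10; w11]:
  w00 = 1/2, w01 = 0, w10 = 1/2, w11 = 1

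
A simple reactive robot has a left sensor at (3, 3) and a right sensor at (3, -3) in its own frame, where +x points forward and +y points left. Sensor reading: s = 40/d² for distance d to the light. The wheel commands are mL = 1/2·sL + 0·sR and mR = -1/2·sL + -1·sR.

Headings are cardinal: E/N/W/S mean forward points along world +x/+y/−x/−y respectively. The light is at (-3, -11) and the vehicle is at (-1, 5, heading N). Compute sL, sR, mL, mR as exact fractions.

left sensor world pos  = (-4, 8); dL² = 362
right sensor world pos = (2, 8); dR² = 386
sL = 40/362 = 20/181
sR = 40/386 = 20/193
mL = 1/2·sL + 0·sR = 10/181
mR = -1/2·sL + -1·sR = -5550/34933

20/181 20/193 10/181 -5550/34933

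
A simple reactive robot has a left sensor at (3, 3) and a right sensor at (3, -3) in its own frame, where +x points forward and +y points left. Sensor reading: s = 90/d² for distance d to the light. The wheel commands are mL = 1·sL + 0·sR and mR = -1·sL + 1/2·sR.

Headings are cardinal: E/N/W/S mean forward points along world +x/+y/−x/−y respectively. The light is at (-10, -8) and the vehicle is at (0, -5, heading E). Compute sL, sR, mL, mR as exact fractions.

left sensor world pos  = (3, -2); dL² = 205
right sensor world pos = (3, -8); dR² = 169
sL = 90/205 = 18/41
sR = 90/169 = 90/169
mL = 1·sL + 0·sR = 18/41
mR = -1·sL + 1/2·sR = -1197/6929

18/41 90/169 18/41 -1197/6929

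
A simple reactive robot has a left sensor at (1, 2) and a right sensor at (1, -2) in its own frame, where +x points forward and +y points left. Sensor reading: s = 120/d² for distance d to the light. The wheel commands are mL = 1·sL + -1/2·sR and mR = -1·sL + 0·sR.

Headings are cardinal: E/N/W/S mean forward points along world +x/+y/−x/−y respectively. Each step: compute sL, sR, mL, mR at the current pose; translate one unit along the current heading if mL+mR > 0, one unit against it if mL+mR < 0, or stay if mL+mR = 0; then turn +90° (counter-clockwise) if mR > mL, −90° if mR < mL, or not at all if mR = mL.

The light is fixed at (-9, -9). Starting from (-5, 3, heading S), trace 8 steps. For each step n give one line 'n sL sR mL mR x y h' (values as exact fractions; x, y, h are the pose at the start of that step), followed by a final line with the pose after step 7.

0 120/157 24/25 1116/3925 -120/157 -5 3 S
1 12/13 20/39 2/3 -12/13 -5 4 W
2 24/41 24/49 684/2009 -24/41 -4 4 N
3 15/29 15/17 75/986 -15/29 -4 3 E
4 120/157 24/25 1116/3925 -120/157 -5 3 S
5 12/13 20/39 2/3 -12/13 -5 4 W
6 24/41 24/49 684/2009 -24/41 -4 4 N
7 15/29 15/17 75/986 -15/29 -4 3 E
final -5 3 S

n=0: pose=(-5,3,S); sL=120/157, sR=24/25; mL=1116/3925, mR=-120/157; mL+mR=-12/25 → advance -1; mR−mL=-4116/3925 → turn -1·90°
n=1: pose=(-5,4,W); sL=12/13, sR=20/39; mL=2/3, mR=-12/13; mL+mR=-10/39 → advance -1; mR−mL=-62/39 → turn -1·90°
n=2: pose=(-4,4,N); sL=24/41, sR=24/49; mL=684/2009, mR=-24/41; mL+mR=-12/49 → advance -1; mR−mL=-1860/2009 → turn -1·90°
n=3: pose=(-4,3,E); sL=15/29, sR=15/17; mL=75/986, mR=-15/29; mL+mR=-15/34 → advance -1; mR−mL=-585/986 → turn -1·90°
n=4: pose=(-5,3,S); sL=120/157, sR=24/25; mL=1116/3925, mR=-120/157; mL+mR=-12/25 → advance -1; mR−mL=-4116/3925 → turn -1·90°
n=5: pose=(-5,4,W); sL=12/13, sR=20/39; mL=2/3, mR=-12/13; mL+mR=-10/39 → advance -1; mR−mL=-62/39 → turn -1·90°
n=6: pose=(-4,4,N); sL=24/41, sR=24/49; mL=684/2009, mR=-24/41; mL+mR=-12/49 → advance -1; mR−mL=-1860/2009 → turn -1·90°
n=7: pose=(-4,3,E); sL=15/29, sR=15/17; mL=75/986, mR=-15/29; mL+mR=-15/34 → advance -1; mR−mL=-585/986 → turn -1·90°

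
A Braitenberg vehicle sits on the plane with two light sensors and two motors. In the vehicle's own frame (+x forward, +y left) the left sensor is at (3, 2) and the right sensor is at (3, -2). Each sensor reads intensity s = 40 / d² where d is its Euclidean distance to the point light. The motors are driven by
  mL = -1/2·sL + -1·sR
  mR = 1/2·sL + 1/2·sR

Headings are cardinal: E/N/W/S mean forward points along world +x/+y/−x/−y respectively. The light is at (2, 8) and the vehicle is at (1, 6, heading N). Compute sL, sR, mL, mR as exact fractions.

left sensor world pos  = (-1, 9); dL² = 10
right sensor world pos = (3, 9); dR² = 2
sL = 40/10 = 4
sR = 40/2 = 20
mL = -1/2·sL + -1·sR = -22
mR = 1/2·sL + 1/2·sR = 12

4 20 -22 12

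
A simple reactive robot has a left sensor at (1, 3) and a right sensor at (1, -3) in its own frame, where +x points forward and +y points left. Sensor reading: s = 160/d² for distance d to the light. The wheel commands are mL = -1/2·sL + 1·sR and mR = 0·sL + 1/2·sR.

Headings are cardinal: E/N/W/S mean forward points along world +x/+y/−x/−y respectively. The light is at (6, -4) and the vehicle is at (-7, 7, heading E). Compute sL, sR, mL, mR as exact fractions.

left sensor world pos  = (-6, 10); dL² = 340
right sensor world pos = (-6, 4); dR² = 208
sL = 160/340 = 8/17
sR = 160/208 = 10/13
mL = -1/2·sL + 1·sR = 118/221
mR = 0·sL + 1/2·sR = 5/13

8/17 10/13 118/221 5/13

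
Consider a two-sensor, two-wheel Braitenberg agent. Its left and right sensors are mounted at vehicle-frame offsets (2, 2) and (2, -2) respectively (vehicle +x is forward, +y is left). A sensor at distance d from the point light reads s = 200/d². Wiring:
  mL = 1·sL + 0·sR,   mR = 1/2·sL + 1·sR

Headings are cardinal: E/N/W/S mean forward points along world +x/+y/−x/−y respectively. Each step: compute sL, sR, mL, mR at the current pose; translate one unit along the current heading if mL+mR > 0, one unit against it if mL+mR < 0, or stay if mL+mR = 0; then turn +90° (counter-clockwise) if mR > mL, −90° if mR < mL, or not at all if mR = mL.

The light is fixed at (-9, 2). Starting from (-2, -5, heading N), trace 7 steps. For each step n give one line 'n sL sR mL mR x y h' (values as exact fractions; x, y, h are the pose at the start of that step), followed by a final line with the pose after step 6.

0 4 100/53 4 206/53 -2 -5 N
1 200/97 40/29 200/97 6780/2813 -2 -4 E
2 50/13 50/29 50/13 1375/377 -1 -4 N
3 200/109 200/149 200/109 36700/16241 -1 -3 E
4 100/29 20/13 100/29 1230/377 0 -3 N
5 8/5 200/157 8/5 1628/785 0 -2 E
6 50/17 50/37 50/17 1775/629 1 -2 N
final 1 -1 E

n=0: pose=(-2,-5,N); sL=4, sR=100/53; mL=4, mR=206/53; mL+mR=418/53 → advance +1; mR−mL=-6/53 → turn -1·90°
n=1: pose=(-2,-4,E); sL=200/97, sR=40/29; mL=200/97, mR=6780/2813; mL+mR=12580/2813 → advance +1; mR−mL=980/2813 → turn +1·90°
n=2: pose=(-1,-4,N); sL=50/13, sR=50/29; mL=50/13, mR=1375/377; mL+mR=2825/377 → advance +1; mR−mL=-75/377 → turn -1·90°
n=3: pose=(-1,-3,E); sL=200/109, sR=200/149; mL=200/109, mR=36700/16241; mL+mR=66500/16241 → advance +1; mR−mL=6900/16241 → turn +1·90°
n=4: pose=(0,-3,N); sL=100/29, sR=20/13; mL=100/29, mR=1230/377; mL+mR=2530/377 → advance +1; mR−mL=-70/377 → turn -1·90°
n=5: pose=(0,-2,E); sL=8/5, sR=200/157; mL=8/5, mR=1628/785; mL+mR=2884/785 → advance +1; mR−mL=372/785 → turn +1·90°
n=6: pose=(1,-2,N); sL=50/17, sR=50/37; mL=50/17, mR=1775/629; mL+mR=3625/629 → advance +1; mR−mL=-75/629 → turn -1·90°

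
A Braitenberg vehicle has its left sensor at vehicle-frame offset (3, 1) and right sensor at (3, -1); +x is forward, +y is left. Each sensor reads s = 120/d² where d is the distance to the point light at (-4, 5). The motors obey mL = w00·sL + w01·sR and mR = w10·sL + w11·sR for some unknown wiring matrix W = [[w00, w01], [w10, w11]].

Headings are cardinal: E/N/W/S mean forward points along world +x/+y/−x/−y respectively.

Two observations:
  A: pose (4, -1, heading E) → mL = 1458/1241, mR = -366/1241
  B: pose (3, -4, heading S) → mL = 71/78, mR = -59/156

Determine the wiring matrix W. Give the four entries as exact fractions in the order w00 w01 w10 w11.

1 1/2 1/2 -1

obs A: pose=(4,-1,E) → sL=60/73, sR=12/17, mL=1458/1241, mR=-366/1241
obs B: pose=(3,-4,S) → sL=15/26, sR=2/3, mL=71/78, mR=-59/156
sensor matrix S = [[60/73, 12/17], [15/26, 2/3]]; det S = 2270/16133
solve [mL_A; mL_B] = S·[w00; w01] and [mR_A; mR_B] = S·[w10; w11]:
  w00 = 1, w01 = 1/2, w10 = 1/2, w11 = -1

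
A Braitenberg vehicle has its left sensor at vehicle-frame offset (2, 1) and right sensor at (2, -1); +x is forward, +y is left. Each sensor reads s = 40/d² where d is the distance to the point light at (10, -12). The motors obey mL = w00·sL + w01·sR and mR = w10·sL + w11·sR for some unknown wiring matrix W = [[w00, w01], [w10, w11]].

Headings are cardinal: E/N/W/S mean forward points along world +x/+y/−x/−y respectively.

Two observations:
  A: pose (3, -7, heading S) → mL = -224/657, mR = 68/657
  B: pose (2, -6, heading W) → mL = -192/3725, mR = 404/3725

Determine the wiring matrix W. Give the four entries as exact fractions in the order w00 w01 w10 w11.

-1 1 -1/2 1

obs A: pose=(3,-7,S) → sL=8/9, sR=40/73, mL=-224/657, mR=68/657
obs B: pose=(2,-6,W) → sL=8/25, sR=40/149, mL=-192/3725, mR=404/3725
sensor matrix S = [[8/9, 40/73], [8/25, 40/149]]; det S = 30976/489465
solve [mL_A; mL_B] = S·[w00; w01] and [mR_A; mR_B] = S·[w10; w11]:
  w00 = -1, w01 = 1, w10 = -1/2, w11 = 1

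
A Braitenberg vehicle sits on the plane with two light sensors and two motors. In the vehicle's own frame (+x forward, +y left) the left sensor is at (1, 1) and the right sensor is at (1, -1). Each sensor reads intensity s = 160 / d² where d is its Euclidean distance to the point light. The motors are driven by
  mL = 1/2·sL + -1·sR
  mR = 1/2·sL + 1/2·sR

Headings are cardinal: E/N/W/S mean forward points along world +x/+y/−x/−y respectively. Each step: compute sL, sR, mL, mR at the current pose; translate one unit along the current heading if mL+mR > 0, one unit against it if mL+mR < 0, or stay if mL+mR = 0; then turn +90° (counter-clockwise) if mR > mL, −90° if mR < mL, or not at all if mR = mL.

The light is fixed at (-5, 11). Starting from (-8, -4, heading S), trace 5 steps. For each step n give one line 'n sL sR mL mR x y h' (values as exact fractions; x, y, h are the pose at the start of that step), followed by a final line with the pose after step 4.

n=0: pose=(-8,-4,S); sL=8/13, sR=10/17; mL=-62/221, mR=133/221; mL+mR=71/221 → advance +1; mR−mL=15/17 → turn +1·90°
n=1: pose=(-8,-5,E); sL=160/229, sR=160/293; mL=-13200/67097, mR=41760/67097; mL+mR=28560/67097 → advance +1; mR−mL=240/293 → turn +1·90°
n=2: pose=(-7,-5,N); sL=80/117, sR=80/113; mL=-4840/13221, mR=9200/13221; mL+mR=4360/13221 → advance +1; mR−mL=120/113 → turn +1·90°
n=3: pose=(-7,-4,W); sL=32/53, sR=32/41; mL=-1040/2173, mR=1504/2173; mL+mR=464/2173 → advance +1; mR−mL=48/41 → turn +1·90°
n=4: pose=(-8,-4,S); sL=8/13, sR=10/17; mL=-62/221, mR=133/221; mL+mR=71/221 → advance +1; mR−mL=15/17 → turn +1·90°

0 8/13 10/17 -62/221 133/221 -8 -4 S
1 160/229 160/293 -13200/67097 41760/67097 -8 -5 E
2 80/117 80/113 -4840/13221 9200/13221 -7 -5 N
3 32/53 32/41 -1040/2173 1504/2173 -7 -4 W
4 8/13 10/17 -62/221 133/221 -8 -4 S
final -8 -5 E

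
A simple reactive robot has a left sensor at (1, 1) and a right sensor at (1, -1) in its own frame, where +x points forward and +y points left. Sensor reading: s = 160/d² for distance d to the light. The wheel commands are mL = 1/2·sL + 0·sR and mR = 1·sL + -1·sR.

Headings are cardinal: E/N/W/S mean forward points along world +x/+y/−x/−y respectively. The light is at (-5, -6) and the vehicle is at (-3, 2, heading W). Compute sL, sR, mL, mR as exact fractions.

16/5 80/41 8/5 256/205

left sensor world pos  = (-4, 1); dL² = 50
right sensor world pos = (-4, 3); dR² = 82
sL = 160/50 = 16/5
sR = 160/82 = 80/41
mL = 1/2·sL + 0·sR = 8/5
mR = 1·sL + -1·sR = 256/205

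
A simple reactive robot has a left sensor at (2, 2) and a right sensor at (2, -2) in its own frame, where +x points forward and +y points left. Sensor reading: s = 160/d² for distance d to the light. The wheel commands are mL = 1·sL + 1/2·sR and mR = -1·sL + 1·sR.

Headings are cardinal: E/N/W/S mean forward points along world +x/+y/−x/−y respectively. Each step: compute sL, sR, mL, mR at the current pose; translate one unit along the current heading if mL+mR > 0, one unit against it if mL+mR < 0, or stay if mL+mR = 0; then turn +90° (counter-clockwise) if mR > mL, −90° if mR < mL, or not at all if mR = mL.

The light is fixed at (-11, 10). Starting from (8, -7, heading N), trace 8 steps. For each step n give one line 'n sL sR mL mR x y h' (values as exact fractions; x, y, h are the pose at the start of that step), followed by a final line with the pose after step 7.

0 80/257 80/333 36920/85581 -6080/85581 8 -7 N
1 160/637 32/153 34672/97461 -4096/97461 8 -6 E
2 20/101 20/81 2630/8181 400/8181 9 -6 S
3 32/137 160/549 28528/75213 4352/75213 9 -7 W
4 80/257 80/333 36920/85581 -6080/85581 8 -7 N
5 160/637 32/153 34672/97461 -4096/97461 8 -6 E
6 20/101 20/81 2630/8181 400/8181 9 -6 S
7 32/137 160/549 28528/75213 4352/75213 9 -7 W
final 8 -7 N

n=0: pose=(8,-7,N); sL=80/257, sR=80/333; mL=36920/85581, mR=-6080/85581; mL+mR=40/111 → advance +1; mR−mL=-43000/85581 → turn -1·90°
n=1: pose=(8,-6,E); sL=160/637, sR=32/153; mL=34672/97461, mR=-4096/97461; mL+mR=16/51 → advance +1; mR−mL=-38768/97461 → turn -1·90°
n=2: pose=(9,-6,S); sL=20/101, sR=20/81; mL=2630/8181, mR=400/8181; mL+mR=10/27 → advance +1; mR−mL=-2230/8181 → turn -1·90°
n=3: pose=(9,-7,W); sL=32/137, sR=160/549; mL=28528/75213, mR=4352/75213; mL+mR=80/183 → advance +1; mR−mL=-24176/75213 → turn -1·90°
n=4: pose=(8,-7,N); sL=80/257, sR=80/333; mL=36920/85581, mR=-6080/85581; mL+mR=40/111 → advance +1; mR−mL=-43000/85581 → turn -1·90°
n=5: pose=(8,-6,E); sL=160/637, sR=32/153; mL=34672/97461, mR=-4096/97461; mL+mR=16/51 → advance +1; mR−mL=-38768/97461 → turn -1·90°
n=6: pose=(9,-6,S); sL=20/101, sR=20/81; mL=2630/8181, mR=400/8181; mL+mR=10/27 → advance +1; mR−mL=-2230/8181 → turn -1·90°
n=7: pose=(9,-7,W); sL=32/137, sR=160/549; mL=28528/75213, mR=4352/75213; mL+mR=80/183 → advance +1; mR−mL=-24176/75213 → turn -1·90°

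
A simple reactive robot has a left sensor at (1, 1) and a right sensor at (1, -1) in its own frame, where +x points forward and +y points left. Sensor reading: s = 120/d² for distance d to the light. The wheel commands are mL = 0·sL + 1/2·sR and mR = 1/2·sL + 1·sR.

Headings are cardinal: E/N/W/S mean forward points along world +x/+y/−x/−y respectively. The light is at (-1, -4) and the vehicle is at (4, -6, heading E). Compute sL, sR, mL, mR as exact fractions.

120/37 8/3 4/3 476/111

left sensor world pos  = (5, -5); dL² = 37
right sensor world pos = (5, -7); dR² = 45
sL = 120/37 = 120/37
sR = 120/45 = 8/3
mL = 0·sL + 1/2·sR = 4/3
mR = 1/2·sL + 1·sR = 476/111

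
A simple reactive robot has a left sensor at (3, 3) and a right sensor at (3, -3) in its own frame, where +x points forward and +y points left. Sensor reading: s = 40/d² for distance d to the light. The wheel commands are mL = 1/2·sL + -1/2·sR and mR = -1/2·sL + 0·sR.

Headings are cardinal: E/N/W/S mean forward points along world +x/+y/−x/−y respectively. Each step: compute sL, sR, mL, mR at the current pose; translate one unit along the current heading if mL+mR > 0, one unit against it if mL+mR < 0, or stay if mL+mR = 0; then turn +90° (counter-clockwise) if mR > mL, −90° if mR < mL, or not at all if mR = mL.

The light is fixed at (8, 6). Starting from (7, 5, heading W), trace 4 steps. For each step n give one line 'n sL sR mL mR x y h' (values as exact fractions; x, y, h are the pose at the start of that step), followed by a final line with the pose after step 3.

0 5/4 2 -3/8 -5/8 7 5 W
1 40/13 40/13 0 -20/13 8 5 N
2 4 20/17 24/17 -2 8 4 E
3 40/29 40/41 240/1189 -20/29 7 4 S
final 7 5 W

n=0: pose=(7,5,W); sL=5/4, sR=2; mL=-3/8, mR=-5/8; mL+mR=-1 → advance -1; mR−mL=-1/4 → turn -1·90°
n=1: pose=(8,5,N); sL=40/13, sR=40/13; mL=0, mR=-20/13; mL+mR=-20/13 → advance -1; mR−mL=-20/13 → turn -1·90°
n=2: pose=(8,4,E); sL=4, sR=20/17; mL=24/17, mR=-2; mL+mR=-10/17 → advance -1; mR−mL=-58/17 → turn -1·90°
n=3: pose=(7,4,S); sL=40/29, sR=40/41; mL=240/1189, mR=-20/29; mL+mR=-20/41 → advance -1; mR−mL=-1060/1189 → turn -1·90°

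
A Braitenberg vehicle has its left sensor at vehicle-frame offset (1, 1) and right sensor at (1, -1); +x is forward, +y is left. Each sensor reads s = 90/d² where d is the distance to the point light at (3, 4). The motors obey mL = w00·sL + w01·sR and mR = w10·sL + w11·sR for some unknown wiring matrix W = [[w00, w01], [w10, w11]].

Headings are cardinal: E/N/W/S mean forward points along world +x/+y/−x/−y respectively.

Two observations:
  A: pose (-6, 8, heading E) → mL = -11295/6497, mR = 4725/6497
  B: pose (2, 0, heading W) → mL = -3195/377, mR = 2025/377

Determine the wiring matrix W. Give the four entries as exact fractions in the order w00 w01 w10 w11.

-1/2 -1 -1/2 1

obs A: pose=(-6,8,E) → sL=90/89, sR=90/73, mL=-11295/6497, mR=4725/6497
obs B: pose=(2,0,W) → sL=90/29, sR=90/13, mL=-3195/377, mR=2025/377
sensor matrix S = [[90/89, 90/73], [90/29, 90/13]]; det S = 7776000/2449369
solve [mL_A; mL_B] = S·[w00; w01] and [mR_A; mR_B] = S·[w10; w11]:
  w00 = -1/2, w01 = -1, w10 = -1/2, w11 = 1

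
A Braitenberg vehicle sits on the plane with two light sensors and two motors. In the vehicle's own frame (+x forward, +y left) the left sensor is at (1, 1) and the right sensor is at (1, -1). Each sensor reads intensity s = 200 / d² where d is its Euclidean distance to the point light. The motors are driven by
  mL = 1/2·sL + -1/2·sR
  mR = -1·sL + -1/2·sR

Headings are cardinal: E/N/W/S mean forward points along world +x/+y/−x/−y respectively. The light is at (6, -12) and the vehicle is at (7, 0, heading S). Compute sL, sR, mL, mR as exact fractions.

8/5 200/121 -16/605 -1468/605

left sensor world pos  = (8, -1); dL² = 125
right sensor world pos = (6, -1); dR² = 121
sL = 200/125 = 8/5
sR = 200/121 = 200/121
mL = 1/2·sL + -1/2·sR = -16/605
mR = -1·sL + -1/2·sR = -1468/605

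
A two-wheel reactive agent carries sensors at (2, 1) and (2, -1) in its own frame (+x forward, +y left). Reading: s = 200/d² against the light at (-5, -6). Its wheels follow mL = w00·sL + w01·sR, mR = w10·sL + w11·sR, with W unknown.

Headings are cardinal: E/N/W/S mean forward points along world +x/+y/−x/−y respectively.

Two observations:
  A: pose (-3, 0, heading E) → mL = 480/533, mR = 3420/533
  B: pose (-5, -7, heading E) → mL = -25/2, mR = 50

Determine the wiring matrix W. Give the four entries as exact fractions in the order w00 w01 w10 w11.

obs A: pose=(-3,0,E) → sL=40/13, sR=200/41, mL=480/533, mR=3420/533
obs B: pose=(-5,-7,E) → sL=50, sR=25, mL=-25/2, mR=50
sensor matrix S = [[40/13, 200/41], [50, 25]]; det S = -89000/533
solve [mL_A; mL_B] = S·[w00; w01] and [mR_A; mR_B] = S·[w10; w11]:
  w00 = -1/2, w01 = 1/2, w10 = 1/2, w11 = 1

-1/2 1/2 1/2 1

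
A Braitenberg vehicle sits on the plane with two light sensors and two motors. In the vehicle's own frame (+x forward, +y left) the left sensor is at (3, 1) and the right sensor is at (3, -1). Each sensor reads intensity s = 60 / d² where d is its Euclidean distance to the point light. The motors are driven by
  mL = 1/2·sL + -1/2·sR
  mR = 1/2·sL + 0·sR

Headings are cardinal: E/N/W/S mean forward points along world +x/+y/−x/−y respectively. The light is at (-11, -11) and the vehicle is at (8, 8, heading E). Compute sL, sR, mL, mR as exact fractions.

15/221 15/202 -285/89284 15/442

left sensor world pos  = (11, 9); dL² = 884
right sensor world pos = (11, 7); dR² = 808
sL = 60/884 = 15/221
sR = 60/808 = 15/202
mL = 1/2·sL + -1/2·sR = -285/89284
mR = 1/2·sL + 0·sR = 15/442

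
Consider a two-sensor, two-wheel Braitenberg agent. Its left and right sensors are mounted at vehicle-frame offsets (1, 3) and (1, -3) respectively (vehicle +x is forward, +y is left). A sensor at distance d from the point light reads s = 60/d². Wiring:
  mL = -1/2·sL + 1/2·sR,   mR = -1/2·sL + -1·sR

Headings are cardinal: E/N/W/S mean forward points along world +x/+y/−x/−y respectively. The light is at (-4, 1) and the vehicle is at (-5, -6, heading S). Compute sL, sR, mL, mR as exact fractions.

15/17 3/4 -9/136 -81/68

left sensor world pos  = (-2, -7); dL² = 68
right sensor world pos = (-8, -7); dR² = 80
sL = 60/68 = 15/17
sR = 60/80 = 3/4
mL = -1/2·sL + 1/2·sR = -9/136
mR = -1/2·sL + -1·sR = -81/68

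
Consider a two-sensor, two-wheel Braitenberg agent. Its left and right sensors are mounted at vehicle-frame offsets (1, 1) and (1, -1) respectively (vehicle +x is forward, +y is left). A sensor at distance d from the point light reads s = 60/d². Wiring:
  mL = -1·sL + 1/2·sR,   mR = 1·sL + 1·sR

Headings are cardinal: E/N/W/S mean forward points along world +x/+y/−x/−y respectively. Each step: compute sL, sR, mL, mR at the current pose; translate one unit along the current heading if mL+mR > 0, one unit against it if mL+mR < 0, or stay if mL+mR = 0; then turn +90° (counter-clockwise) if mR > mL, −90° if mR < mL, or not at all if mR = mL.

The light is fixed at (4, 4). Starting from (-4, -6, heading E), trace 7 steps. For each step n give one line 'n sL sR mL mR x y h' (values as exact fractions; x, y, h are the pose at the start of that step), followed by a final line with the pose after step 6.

0 6/13 6/17 -63/221 180/221 -4 -6 E
1 12/29 20/39 -178/1131 1048/1131 -3 -6 N
2 15/41 15/32 -345/2624 1095/1312 -3 -5 W
3 60/149 60/181 -6390/26969 19800/26969 -4 -5 S
4 6/13 6/17 -63/221 180/221 -4 -6 E
5 12/29 20/39 -178/1131 1048/1131 -3 -6 N
6 15/41 15/32 -345/2624 1095/1312 -3 -5 W
final -4 -5 S

n=0: pose=(-4,-6,E); sL=6/13, sR=6/17; mL=-63/221, mR=180/221; mL+mR=9/17 → advance +1; mR−mL=243/221 → turn +1·90°
n=1: pose=(-3,-6,N); sL=12/29, sR=20/39; mL=-178/1131, mR=1048/1131; mL+mR=10/13 → advance +1; mR−mL=1226/1131 → turn +1·90°
n=2: pose=(-3,-5,W); sL=15/41, sR=15/32; mL=-345/2624, mR=1095/1312; mL+mR=45/64 → advance +1; mR−mL=2535/2624 → turn +1·90°
n=3: pose=(-4,-5,S); sL=60/149, sR=60/181; mL=-6390/26969, mR=19800/26969; mL+mR=90/181 → advance +1; mR−mL=26190/26969 → turn +1·90°
n=4: pose=(-4,-6,E); sL=6/13, sR=6/17; mL=-63/221, mR=180/221; mL+mR=9/17 → advance +1; mR−mL=243/221 → turn +1·90°
n=5: pose=(-3,-6,N); sL=12/29, sR=20/39; mL=-178/1131, mR=1048/1131; mL+mR=10/13 → advance +1; mR−mL=1226/1131 → turn +1·90°
n=6: pose=(-3,-5,W); sL=15/41, sR=15/32; mL=-345/2624, mR=1095/1312; mL+mR=45/64 → advance +1; mR−mL=2535/2624 → turn +1·90°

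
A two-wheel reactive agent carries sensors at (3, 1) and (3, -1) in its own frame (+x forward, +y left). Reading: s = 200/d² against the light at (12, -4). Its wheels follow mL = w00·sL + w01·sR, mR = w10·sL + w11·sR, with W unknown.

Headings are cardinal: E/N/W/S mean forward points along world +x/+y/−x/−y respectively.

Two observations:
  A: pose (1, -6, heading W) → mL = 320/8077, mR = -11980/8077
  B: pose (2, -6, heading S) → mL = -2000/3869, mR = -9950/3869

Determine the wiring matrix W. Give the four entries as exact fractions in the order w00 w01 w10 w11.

-1 1 -1 -1/2

obs A: pose=(1,-6,W) → sL=40/41, sR=200/197, mL=320/8077, mR=-11980/8077
obs B: pose=(2,-6,S) → sL=100/53, sR=100/73, mL=-2000/3869, mR=-9950/3869
sensor matrix S = [[40/41, 200/197], [100/53, 100/73]]; det S = -18096000/31249913
solve [mL_A; mL_B] = S·[w00; w01] and [mR_A; mR_B] = S·[w10; w11]:
  w00 = -1, w01 = 1, w10 = -1, w11 = -1/2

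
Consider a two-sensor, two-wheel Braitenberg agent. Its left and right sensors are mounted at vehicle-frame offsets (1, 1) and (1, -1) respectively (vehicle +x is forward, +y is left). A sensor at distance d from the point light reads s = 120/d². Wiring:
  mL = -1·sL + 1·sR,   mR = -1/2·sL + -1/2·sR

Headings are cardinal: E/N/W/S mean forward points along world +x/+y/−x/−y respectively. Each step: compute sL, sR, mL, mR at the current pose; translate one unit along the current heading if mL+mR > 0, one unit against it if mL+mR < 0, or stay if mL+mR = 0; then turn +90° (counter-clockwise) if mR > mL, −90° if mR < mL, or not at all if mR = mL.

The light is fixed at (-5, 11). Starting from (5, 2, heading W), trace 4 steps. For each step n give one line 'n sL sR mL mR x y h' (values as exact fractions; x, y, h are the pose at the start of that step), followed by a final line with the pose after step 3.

0 120/181 24/29 864/5249 -3912/5249 5 2 W
1 30/41 15/26 -165/1066 -1395/2132 6 2 N
2 8/15 24/53 -64/795 -392/795 6 1 E
3 60/121 60/101 1200/12221 -6660/12221 5 1 S
final 5 2 W

n=0: pose=(5,2,W); sL=120/181, sR=24/29; mL=864/5249, mR=-3912/5249; mL+mR=-3048/5249 → advance -1; mR−mL=-4776/5249 → turn -1·90°
n=1: pose=(6,2,N); sL=30/41, sR=15/26; mL=-165/1066, mR=-1395/2132; mL+mR=-1725/2132 → advance -1; mR−mL=-1065/2132 → turn -1·90°
n=2: pose=(6,1,E); sL=8/15, sR=24/53; mL=-64/795, mR=-392/795; mL+mR=-152/265 → advance -1; mR−mL=-328/795 → turn -1·90°
n=3: pose=(5,1,S); sL=60/121, sR=60/101; mL=1200/12221, mR=-6660/12221; mL+mR=-5460/12221 → advance -1; mR−mL=-7860/12221 → turn -1·90°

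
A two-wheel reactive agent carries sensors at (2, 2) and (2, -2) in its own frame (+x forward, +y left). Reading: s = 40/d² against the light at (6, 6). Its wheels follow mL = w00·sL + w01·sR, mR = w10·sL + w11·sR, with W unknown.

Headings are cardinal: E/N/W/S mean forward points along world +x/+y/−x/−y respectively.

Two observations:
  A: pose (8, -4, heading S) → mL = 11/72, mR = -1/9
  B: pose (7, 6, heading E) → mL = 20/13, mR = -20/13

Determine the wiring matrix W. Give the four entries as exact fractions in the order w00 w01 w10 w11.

-1/2 1 -1 1/2

obs A: pose=(8,-4,S) → sL=1/4, sR=5/18, mL=11/72, mR=-1/9
obs B: pose=(7,6,E) → sL=40/13, sR=40/13, mL=20/13, mR=-20/13
sensor matrix S = [[1/4, 5/18], [40/13, 40/13]]; det S = -10/117
solve [mL_A; mL_B] = S·[w00; w01] and [mR_A; mR_B] = S·[w10; w11]:
  w00 = -1/2, w01 = 1, w10 = -1, w11 = 1/2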